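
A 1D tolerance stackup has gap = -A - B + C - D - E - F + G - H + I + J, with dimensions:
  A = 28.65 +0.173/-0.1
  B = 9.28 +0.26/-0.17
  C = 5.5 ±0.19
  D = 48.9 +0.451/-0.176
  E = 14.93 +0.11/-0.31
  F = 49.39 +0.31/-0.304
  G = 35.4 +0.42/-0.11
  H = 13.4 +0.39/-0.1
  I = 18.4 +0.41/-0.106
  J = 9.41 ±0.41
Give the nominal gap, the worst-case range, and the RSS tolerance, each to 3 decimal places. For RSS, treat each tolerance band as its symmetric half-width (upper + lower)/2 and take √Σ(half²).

nominal=-95.840 wc=[-98.350,-93.250] rss=0.838

Stack each dimension's contribution:
  -A: nom -28.650 → Σnom=-28.650; wc +0.100/-0.173 → slack +0.100/-0.173; half-tol=0.137, Σhalf²=0.018632
  -B: nom -9.280 → Σnom=-37.930; wc +0.170/-0.260 → slack +0.270/-0.433; half-tol=0.215, Σhalf²=0.064857
  +C: nom +5.500 → Σnom=-32.430; wc +0.190/-0.190 → slack +0.460/-0.623; half-tol=0.190, Σhalf²=0.100957
  -D: nom -48.900 → Σnom=-81.330; wc +0.176/-0.451 → slack +0.636/-1.074; half-tol=0.314, Σhalf²=0.199240
  -E: nom -14.930 → Σnom=-96.260; wc +0.310/-0.110 → slack +0.946/-1.184; half-tol=0.210, Σhalf²=0.243340
  -F: nom -49.390 → Σnom=-145.650; wc +0.304/-0.310 → slack +1.250/-1.494; half-tol=0.307, Σhalf²=0.337589
  +G: nom +35.400 → Σnom=-110.250; wc +0.420/-0.110 → slack +1.670/-1.604; half-tol=0.265, Σhalf²=0.407814
  -H: nom -13.400 → Σnom=-123.650; wc +0.100/-0.390 → slack +1.770/-1.994; half-tol=0.245, Σhalf²=0.467839
  +I: nom +18.400 → Σnom=-105.250; wc +0.410/-0.106 → slack +2.180/-2.100; half-tol=0.258, Σhalf²=0.534403
  +J: nom +9.410 → Σnom=-95.840; wc +0.410/-0.410 → slack +2.590/-2.510; half-tol=0.410, Σhalf²=0.702503
Nominal = -95.840. Worst-case = [-95.840 - 2.510, -95.840 + 2.590] = [-98.350, -93.250]. RSS = √0.702503 = 0.838.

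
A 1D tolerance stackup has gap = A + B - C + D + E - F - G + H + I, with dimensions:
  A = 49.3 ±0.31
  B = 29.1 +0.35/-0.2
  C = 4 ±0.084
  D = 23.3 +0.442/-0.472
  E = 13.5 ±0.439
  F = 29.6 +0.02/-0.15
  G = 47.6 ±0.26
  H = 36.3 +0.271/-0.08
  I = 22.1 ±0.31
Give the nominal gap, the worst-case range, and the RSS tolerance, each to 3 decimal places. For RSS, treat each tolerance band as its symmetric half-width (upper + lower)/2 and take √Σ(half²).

nominal=92.400 wc=[90.225,95.016] rss=0.884

Stack each dimension's contribution:
  +A: nom +49.300 → Σnom=49.300; wc +0.310/-0.310 → slack +0.310/-0.310; half-tol=0.310, Σhalf²=0.096100
  +B: nom +29.100 → Σnom=78.400; wc +0.350/-0.200 → slack +0.660/-0.510; half-tol=0.275, Σhalf²=0.171725
  -C: nom -4.000 → Σnom=74.400; wc +0.084/-0.084 → slack +0.744/-0.594; half-tol=0.084, Σhalf²=0.178781
  +D: nom +23.300 → Σnom=97.700; wc +0.442/-0.472 → slack +1.186/-1.066; half-tol=0.457, Σhalf²=0.387630
  +E: nom +13.500 → Σnom=111.200; wc +0.439/-0.439 → slack +1.625/-1.505; half-tol=0.439, Σhalf²=0.580351
  -F: nom -29.600 → Σnom=81.600; wc +0.150/-0.020 → slack +1.775/-1.525; half-tol=0.085, Σhalf²=0.587576
  -G: nom -47.600 → Σnom=34.000; wc +0.260/-0.260 → slack +2.035/-1.785; half-tol=0.260, Σhalf²=0.655176
  +H: nom +36.300 → Σnom=70.300; wc +0.271/-0.080 → slack +2.306/-1.865; half-tol=0.176, Σhalf²=0.685976
  +I: nom +22.100 → Σnom=92.400; wc +0.310/-0.310 → slack +2.616/-2.175; half-tol=0.310, Σhalf²=0.782076
Nominal = 92.400. Worst-case = [92.400 - 2.175, 92.400 + 2.616] = [90.225, 95.016]. RSS = √0.782076 = 0.884.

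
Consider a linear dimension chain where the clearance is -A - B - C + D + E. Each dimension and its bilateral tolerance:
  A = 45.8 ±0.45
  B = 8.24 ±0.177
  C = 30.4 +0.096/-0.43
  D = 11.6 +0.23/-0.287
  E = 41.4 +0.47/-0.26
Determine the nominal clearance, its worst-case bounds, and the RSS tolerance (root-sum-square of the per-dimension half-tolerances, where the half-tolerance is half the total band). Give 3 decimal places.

Stack each dimension's contribution:
  -A: nom -45.800 → Σnom=-45.800; wc +0.450/-0.450 → slack +0.450/-0.450; half-tol=0.450, Σhalf²=0.202500
  -B: nom -8.240 → Σnom=-54.040; wc +0.177/-0.177 → slack +0.627/-0.627; half-tol=0.177, Σhalf²=0.233829
  -C: nom -30.400 → Σnom=-84.440; wc +0.430/-0.096 → slack +1.057/-0.723; half-tol=0.263, Σhalf²=0.302998
  +D: nom +11.600 → Σnom=-72.840; wc +0.230/-0.287 → slack +1.287/-1.010; half-tol=0.259, Σhalf²=0.369820
  +E: nom +41.400 → Σnom=-31.440; wc +0.470/-0.260 → slack +1.757/-1.270; half-tol=0.365, Σhalf²=0.503045
Nominal = -31.440. Worst-case = [-31.440 - 1.270, -31.440 + 1.757] = [-32.710, -29.683]. RSS = √0.503045 = 0.709.

nominal=-31.440 wc=[-32.710,-29.683] rss=0.709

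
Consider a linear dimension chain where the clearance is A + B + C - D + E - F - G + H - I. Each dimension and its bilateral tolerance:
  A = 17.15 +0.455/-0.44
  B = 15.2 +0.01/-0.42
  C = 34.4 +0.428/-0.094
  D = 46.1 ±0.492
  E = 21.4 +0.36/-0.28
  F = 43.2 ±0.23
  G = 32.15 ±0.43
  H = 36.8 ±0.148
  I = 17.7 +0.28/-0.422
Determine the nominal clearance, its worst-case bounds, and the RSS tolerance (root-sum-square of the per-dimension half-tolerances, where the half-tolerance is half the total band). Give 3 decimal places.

Stack each dimension's contribution:
  +A: nom +17.150 → Σnom=17.150; wc +0.455/-0.440 → slack +0.455/-0.440; half-tol=0.448, Σhalf²=0.200256
  +B: nom +15.200 → Σnom=32.350; wc +0.010/-0.420 → slack +0.465/-0.860; half-tol=0.215, Σhalf²=0.246481
  +C: nom +34.400 → Σnom=66.750; wc +0.428/-0.094 → slack +0.893/-0.954; half-tol=0.261, Σhalf²=0.314602
  -D: nom -46.100 → Σnom=20.650; wc +0.492/-0.492 → slack +1.385/-1.446; half-tol=0.492, Σhalf²=0.556666
  +E: nom +21.400 → Σnom=42.050; wc +0.360/-0.280 → slack +1.745/-1.726; half-tol=0.320, Σhalf²=0.659066
  -F: nom -43.200 → Σnom=-1.150; wc +0.230/-0.230 → slack +1.975/-1.956; half-tol=0.230, Σhalf²=0.711966
  -G: nom -32.150 → Σnom=-33.300; wc +0.430/-0.430 → slack +2.405/-2.386; half-tol=0.430, Σhalf²=0.896866
  +H: nom +36.800 → Σnom=3.500; wc +0.148/-0.148 → slack +2.553/-2.534; half-tol=0.148, Σhalf²=0.918770
  -I: nom -17.700 → Σnom=-14.200; wc +0.422/-0.280 → slack +2.975/-2.814; half-tol=0.351, Σhalf²=1.041971
Nominal = -14.200. Worst-case = [-14.200 - 2.814, -14.200 + 2.975] = [-17.014, -11.225]. RSS = √1.041971 = 1.021.

nominal=-14.200 wc=[-17.014,-11.225] rss=1.021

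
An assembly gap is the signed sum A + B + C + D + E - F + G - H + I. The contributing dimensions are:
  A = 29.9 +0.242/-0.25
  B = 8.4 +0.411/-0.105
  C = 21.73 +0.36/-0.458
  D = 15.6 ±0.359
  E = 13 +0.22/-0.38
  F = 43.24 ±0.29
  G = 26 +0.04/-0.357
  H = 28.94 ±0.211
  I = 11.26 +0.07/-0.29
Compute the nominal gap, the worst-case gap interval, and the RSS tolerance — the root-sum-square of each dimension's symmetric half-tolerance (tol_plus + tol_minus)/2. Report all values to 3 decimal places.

Stack each dimension's contribution:
  +A: nom +29.900 → Σnom=29.900; wc +0.242/-0.250 → slack +0.242/-0.250; half-tol=0.246, Σhalf²=0.060516
  +B: nom +8.400 → Σnom=38.300; wc +0.411/-0.105 → slack +0.653/-0.355; half-tol=0.258, Σhalf²=0.127080
  +C: nom +21.730 → Σnom=60.030; wc +0.360/-0.458 → slack +1.013/-0.813; half-tol=0.409, Σhalf²=0.294361
  +D: nom +15.600 → Σnom=75.630; wc +0.359/-0.359 → slack +1.372/-1.172; half-tol=0.359, Σhalf²=0.423242
  +E: nom +13.000 → Σnom=88.630; wc +0.220/-0.380 → slack +1.592/-1.552; half-tol=0.300, Σhalf²=0.513242
  -F: nom -43.240 → Σnom=45.390; wc +0.290/-0.290 → slack +1.882/-1.842; half-tol=0.290, Σhalf²=0.597342
  +G: nom +26.000 → Σnom=71.390; wc +0.040/-0.357 → slack +1.922/-2.199; half-tol=0.198, Σhalf²=0.636744
  -H: nom -28.940 → Σnom=42.450; wc +0.211/-0.211 → slack +2.133/-2.410; half-tol=0.211, Σhalf²=0.681265
  +I: nom +11.260 → Σnom=53.710; wc +0.070/-0.290 → slack +2.203/-2.700; half-tol=0.180, Σhalf²=0.713665
Nominal = 53.710. Worst-case = [53.710 - 2.700, 53.710 + 2.203] = [51.010, 55.913]. RSS = √0.713665 = 0.845.

nominal=53.710 wc=[51.010,55.913] rss=0.845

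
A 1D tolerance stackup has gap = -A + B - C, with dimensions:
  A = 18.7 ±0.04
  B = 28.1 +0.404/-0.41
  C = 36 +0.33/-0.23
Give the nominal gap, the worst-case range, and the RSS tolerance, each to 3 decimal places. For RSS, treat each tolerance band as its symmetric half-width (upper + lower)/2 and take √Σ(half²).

Stack each dimension's contribution:
  -A: nom -18.700 → Σnom=-18.700; wc +0.040/-0.040 → slack +0.040/-0.040; half-tol=0.040, Σhalf²=0.001600
  +B: nom +28.100 → Σnom=9.400; wc +0.404/-0.410 → slack +0.444/-0.450; half-tol=0.407, Σhalf²=0.167249
  -C: nom -36.000 → Σnom=-26.600; wc +0.230/-0.330 → slack +0.674/-0.780; half-tol=0.280, Σhalf²=0.245649
Nominal = -26.600. Worst-case = [-26.600 - 0.780, -26.600 + 0.674] = [-27.380, -25.926]. RSS = √0.245649 = 0.496.

nominal=-26.600 wc=[-27.380,-25.926] rss=0.496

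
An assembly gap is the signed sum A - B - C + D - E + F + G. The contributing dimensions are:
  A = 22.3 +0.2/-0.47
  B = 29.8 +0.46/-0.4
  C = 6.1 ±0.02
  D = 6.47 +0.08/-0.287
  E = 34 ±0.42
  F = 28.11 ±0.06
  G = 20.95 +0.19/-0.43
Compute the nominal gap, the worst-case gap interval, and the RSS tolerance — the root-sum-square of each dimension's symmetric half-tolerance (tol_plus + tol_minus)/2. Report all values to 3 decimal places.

Stack each dimension's contribution:
  +A: nom +22.300 → Σnom=22.300; wc +0.200/-0.470 → slack +0.200/-0.470; half-tol=0.335, Σhalf²=0.112225
  -B: nom -29.800 → Σnom=-7.500; wc +0.400/-0.460 → slack +0.600/-0.930; half-tol=0.430, Σhalf²=0.297125
  -C: nom -6.100 → Σnom=-13.600; wc +0.020/-0.020 → slack +0.620/-0.950; half-tol=0.020, Σhalf²=0.297525
  +D: nom +6.470 → Σnom=-7.130; wc +0.080/-0.287 → slack +0.700/-1.237; half-tol=0.183, Σhalf²=0.331197
  -E: nom -34.000 → Σnom=-41.130; wc +0.420/-0.420 → slack +1.120/-1.657; half-tol=0.420, Σhalf²=0.507597
  +F: nom +28.110 → Σnom=-13.020; wc +0.060/-0.060 → slack +1.180/-1.717; half-tol=0.060, Σhalf²=0.511197
  +G: nom +20.950 → Σnom=7.930; wc +0.190/-0.430 → slack +1.370/-2.147; half-tol=0.310, Σhalf²=0.607297
Nominal = 7.930. Worst-case = [7.930 - 2.147, 7.930 + 1.370] = [5.783, 9.300]. RSS = √0.607297 = 0.779.

nominal=7.930 wc=[5.783,9.300] rss=0.779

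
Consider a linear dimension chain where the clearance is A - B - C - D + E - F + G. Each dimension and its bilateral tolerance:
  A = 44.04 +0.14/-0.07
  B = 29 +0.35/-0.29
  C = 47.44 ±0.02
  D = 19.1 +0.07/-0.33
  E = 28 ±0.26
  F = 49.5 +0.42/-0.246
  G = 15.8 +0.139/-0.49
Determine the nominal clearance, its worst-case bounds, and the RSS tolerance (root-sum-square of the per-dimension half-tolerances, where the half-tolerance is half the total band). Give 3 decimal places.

nominal=-57.200 wc=[-58.880,-55.775] rss=0.657

Stack each dimension's contribution:
  +A: nom +44.040 → Σnom=44.040; wc +0.140/-0.070 → slack +0.140/-0.070; half-tol=0.105, Σhalf²=0.011025
  -B: nom -29.000 → Σnom=15.040; wc +0.290/-0.350 → slack +0.430/-0.420; half-tol=0.320, Σhalf²=0.113425
  -C: nom -47.440 → Σnom=-32.400; wc +0.020/-0.020 → slack +0.450/-0.440; half-tol=0.020, Σhalf²=0.113825
  -D: nom -19.100 → Σnom=-51.500; wc +0.330/-0.070 → slack +0.780/-0.510; half-tol=0.200, Σhalf²=0.153825
  +E: nom +28.000 → Σnom=-23.500; wc +0.260/-0.260 → slack +1.040/-0.770; half-tol=0.260, Σhalf²=0.221425
  -F: nom -49.500 → Σnom=-73.000; wc +0.246/-0.420 → slack +1.286/-1.190; half-tol=0.333, Σhalf²=0.332314
  +G: nom +15.800 → Σnom=-57.200; wc +0.139/-0.490 → slack +1.425/-1.680; half-tol=0.315, Σhalf²=0.431224
Nominal = -57.200. Worst-case = [-57.200 - 1.680, -57.200 + 1.425] = [-58.880, -55.775]. RSS = √0.431224 = 0.657.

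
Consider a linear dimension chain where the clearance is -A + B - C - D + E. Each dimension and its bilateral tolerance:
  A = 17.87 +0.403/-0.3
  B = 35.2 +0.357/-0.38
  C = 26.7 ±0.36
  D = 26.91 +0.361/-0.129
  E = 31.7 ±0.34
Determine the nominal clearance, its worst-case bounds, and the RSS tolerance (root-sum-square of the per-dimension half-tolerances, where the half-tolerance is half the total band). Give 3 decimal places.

nominal=-4.580 wc=[-6.424,-3.094] rss=0.751

Stack each dimension's contribution:
  -A: nom -17.870 → Σnom=-17.870; wc +0.300/-0.403 → slack +0.300/-0.403; half-tol=0.352, Σhalf²=0.123552
  +B: nom +35.200 → Σnom=17.330; wc +0.357/-0.380 → slack +0.657/-0.783; half-tol=0.368, Σhalf²=0.259345
  -C: nom -26.700 → Σnom=-9.370; wc +0.360/-0.360 → slack +1.017/-1.143; half-tol=0.360, Σhalf²=0.388945
  -D: nom -26.910 → Σnom=-36.280; wc +0.129/-0.361 → slack +1.146/-1.504; half-tol=0.245, Σhalf²=0.448970
  +E: nom +31.700 → Σnom=-4.580; wc +0.340/-0.340 → slack +1.486/-1.844; half-tol=0.340, Σhalf²=0.564570
Nominal = -4.580. Worst-case = [-4.580 - 1.844, -4.580 + 1.486] = [-6.424, -3.094]. RSS = √0.564570 = 0.751.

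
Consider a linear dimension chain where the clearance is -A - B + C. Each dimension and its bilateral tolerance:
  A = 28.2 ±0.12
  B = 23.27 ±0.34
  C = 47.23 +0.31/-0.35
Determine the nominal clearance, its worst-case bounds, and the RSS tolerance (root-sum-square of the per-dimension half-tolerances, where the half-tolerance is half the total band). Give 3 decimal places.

nominal=-4.240 wc=[-5.050,-3.470] rss=0.489

Stack each dimension's contribution:
  -A: nom -28.200 → Σnom=-28.200; wc +0.120/-0.120 → slack +0.120/-0.120; half-tol=0.120, Σhalf²=0.014400
  -B: nom -23.270 → Σnom=-51.470; wc +0.340/-0.340 → slack +0.460/-0.460; half-tol=0.340, Σhalf²=0.130000
  +C: nom +47.230 → Σnom=-4.240; wc +0.310/-0.350 → slack +0.770/-0.810; half-tol=0.330, Σhalf²=0.238900
Nominal = -4.240. Worst-case = [-4.240 - 0.810, -4.240 + 0.770] = [-5.050, -3.470]. RSS = √0.238900 = 0.489.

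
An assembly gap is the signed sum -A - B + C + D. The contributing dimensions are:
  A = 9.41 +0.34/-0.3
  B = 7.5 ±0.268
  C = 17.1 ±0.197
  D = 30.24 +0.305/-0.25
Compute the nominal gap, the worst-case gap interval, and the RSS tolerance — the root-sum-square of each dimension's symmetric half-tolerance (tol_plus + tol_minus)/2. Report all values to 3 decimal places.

nominal=30.430 wc=[29.375,31.500] rss=0.539

Stack each dimension's contribution:
  -A: nom -9.410 → Σnom=-9.410; wc +0.300/-0.340 → slack +0.300/-0.340; half-tol=0.320, Σhalf²=0.102400
  -B: nom -7.500 → Σnom=-16.910; wc +0.268/-0.268 → slack +0.568/-0.608; half-tol=0.268, Σhalf²=0.174224
  +C: nom +17.100 → Σnom=0.190; wc +0.197/-0.197 → slack +0.765/-0.805; half-tol=0.197, Σhalf²=0.213033
  +D: nom +30.240 → Σnom=30.430; wc +0.305/-0.250 → slack +1.070/-1.055; half-tol=0.277, Σhalf²=0.290039
Nominal = 30.430. Worst-case = [30.430 - 1.055, 30.430 + 1.070] = [29.375, 31.500]. RSS = √0.290039 = 0.539.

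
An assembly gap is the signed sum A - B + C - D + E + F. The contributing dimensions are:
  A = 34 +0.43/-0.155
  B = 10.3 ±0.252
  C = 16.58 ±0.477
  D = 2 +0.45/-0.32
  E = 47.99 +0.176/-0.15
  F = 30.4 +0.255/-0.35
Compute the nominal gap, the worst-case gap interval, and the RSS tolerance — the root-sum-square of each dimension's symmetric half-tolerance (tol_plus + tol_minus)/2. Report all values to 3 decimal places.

nominal=116.670 wc=[114.836,118.580] rss=0.802

Stack each dimension's contribution:
  +A: nom +34.000 → Σnom=34.000; wc +0.430/-0.155 → slack +0.430/-0.155; half-tol=0.292, Σhalf²=0.085556
  -B: nom -10.300 → Σnom=23.700; wc +0.252/-0.252 → slack +0.682/-0.407; half-tol=0.252, Σhalf²=0.149060
  +C: nom +16.580 → Σnom=40.280; wc +0.477/-0.477 → slack +1.159/-0.884; half-tol=0.477, Σhalf²=0.376589
  -D: nom -2.000 → Σnom=38.280; wc +0.320/-0.450 → slack +1.479/-1.334; half-tol=0.385, Σhalf²=0.524814
  +E: nom +47.990 → Σnom=86.270; wc +0.176/-0.150 → slack +1.655/-1.484; half-tol=0.163, Σhalf²=0.551383
  +F: nom +30.400 → Σnom=116.670; wc +0.255/-0.350 → slack +1.910/-1.834; half-tol=0.302, Σhalf²=0.642889
Nominal = 116.670. Worst-case = [116.670 - 1.834, 116.670 + 1.910] = [114.836, 118.580]. RSS = √0.642889 = 0.802.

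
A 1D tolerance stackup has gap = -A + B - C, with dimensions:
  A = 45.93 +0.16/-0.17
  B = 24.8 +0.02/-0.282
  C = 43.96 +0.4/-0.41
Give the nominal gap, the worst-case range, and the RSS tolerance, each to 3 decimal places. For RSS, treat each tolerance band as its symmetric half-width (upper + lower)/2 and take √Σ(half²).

Stack each dimension's contribution:
  -A: nom -45.930 → Σnom=-45.930; wc +0.170/-0.160 → slack +0.170/-0.160; half-tol=0.165, Σhalf²=0.027225
  +B: nom +24.800 → Σnom=-21.130; wc +0.020/-0.282 → slack +0.190/-0.442; half-tol=0.151, Σhalf²=0.050026
  -C: nom -43.960 → Σnom=-65.090; wc +0.410/-0.400 → slack +0.600/-0.842; half-tol=0.405, Σhalf²=0.214051
Nominal = -65.090. Worst-case = [-65.090 - 0.842, -65.090 + 0.600] = [-65.932, -64.490]. RSS = √0.214051 = 0.463.

nominal=-65.090 wc=[-65.932,-64.490] rss=0.463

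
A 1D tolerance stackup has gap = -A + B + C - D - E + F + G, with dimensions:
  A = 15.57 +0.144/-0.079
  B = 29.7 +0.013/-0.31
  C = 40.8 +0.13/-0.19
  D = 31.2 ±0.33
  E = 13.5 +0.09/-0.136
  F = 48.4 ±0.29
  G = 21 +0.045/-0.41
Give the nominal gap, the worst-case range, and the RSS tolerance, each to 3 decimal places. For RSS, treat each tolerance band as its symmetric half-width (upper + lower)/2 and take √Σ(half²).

nominal=79.630 wc=[77.866,80.653] rss=0.567

Stack each dimension's contribution:
  -A: nom -15.570 → Σnom=-15.570; wc +0.079/-0.144 → slack +0.079/-0.144; half-tol=0.111, Σhalf²=0.012432
  +B: nom +29.700 → Σnom=14.130; wc +0.013/-0.310 → slack +0.092/-0.454; half-tol=0.162, Σhalf²=0.038515
  +C: nom +40.800 → Σnom=54.930; wc +0.130/-0.190 → slack +0.222/-0.644; half-tol=0.160, Σhalf²=0.064115
  -D: nom -31.200 → Σnom=23.730; wc +0.330/-0.330 → slack +0.552/-0.974; half-tol=0.330, Σhalf²=0.173015
  -E: nom -13.500 → Σnom=10.230; wc +0.136/-0.090 → slack +0.688/-1.064; half-tol=0.113, Σhalf²=0.185784
  +F: nom +48.400 → Σnom=58.630; wc +0.290/-0.290 → slack +0.978/-1.354; half-tol=0.290, Σhalf²=0.269883
  +G: nom +21.000 → Σnom=79.630; wc +0.045/-0.410 → slack +1.023/-1.764; half-tol=0.227, Σhalf²=0.321640
Nominal = 79.630. Worst-case = [79.630 - 1.764, 79.630 + 1.023] = [77.866, 80.653]. RSS = √0.321640 = 0.567.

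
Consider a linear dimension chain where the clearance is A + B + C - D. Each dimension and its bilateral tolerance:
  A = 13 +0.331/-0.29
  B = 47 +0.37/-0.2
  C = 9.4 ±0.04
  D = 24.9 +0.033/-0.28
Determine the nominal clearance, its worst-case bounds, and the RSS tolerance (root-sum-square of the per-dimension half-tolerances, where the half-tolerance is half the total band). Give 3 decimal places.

nominal=44.500 wc=[43.937,45.521] rss=0.451

Stack each dimension's contribution:
  +A: nom +13.000 → Σnom=13.000; wc +0.331/-0.290 → slack +0.331/-0.290; half-tol=0.310, Σhalf²=0.096410
  +B: nom +47.000 → Σnom=60.000; wc +0.370/-0.200 → slack +0.701/-0.490; half-tol=0.285, Σhalf²=0.177635
  +C: nom +9.400 → Σnom=69.400; wc +0.040/-0.040 → slack +0.741/-0.530; half-tol=0.040, Σhalf²=0.179235
  -D: nom -24.900 → Σnom=44.500; wc +0.280/-0.033 → slack +1.021/-0.563; half-tol=0.157, Σhalf²=0.203728
Nominal = 44.500. Worst-case = [44.500 - 0.563, 44.500 + 1.021] = [43.937, 45.521]. RSS = √0.203728 = 0.451.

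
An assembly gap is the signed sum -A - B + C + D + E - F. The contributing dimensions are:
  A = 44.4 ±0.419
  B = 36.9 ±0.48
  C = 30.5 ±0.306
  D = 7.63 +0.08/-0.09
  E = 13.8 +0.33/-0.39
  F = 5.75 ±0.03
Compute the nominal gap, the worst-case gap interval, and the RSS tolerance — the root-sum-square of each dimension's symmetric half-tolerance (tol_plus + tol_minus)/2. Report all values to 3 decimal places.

Stack each dimension's contribution:
  -A: nom -44.400 → Σnom=-44.400; wc +0.419/-0.419 → slack +0.419/-0.419; half-tol=0.419, Σhalf²=0.175561
  -B: nom -36.900 → Σnom=-81.300; wc +0.480/-0.480 → slack +0.899/-0.899; half-tol=0.480, Σhalf²=0.405961
  +C: nom +30.500 → Σnom=-50.800; wc +0.306/-0.306 → slack +1.205/-1.205; half-tol=0.306, Σhalf²=0.499597
  +D: nom +7.630 → Σnom=-43.170; wc +0.080/-0.090 → slack +1.285/-1.295; half-tol=0.085, Σhalf²=0.506822
  +E: nom +13.800 → Σnom=-29.370; wc +0.330/-0.390 → slack +1.615/-1.685; half-tol=0.360, Σhalf²=0.636422
  -F: nom -5.750 → Σnom=-35.120; wc +0.030/-0.030 → slack +1.645/-1.715; half-tol=0.030, Σhalf²=0.637322
Nominal = -35.120. Worst-case = [-35.120 - 1.715, -35.120 + 1.645] = [-36.835, -33.475]. RSS = √0.637322 = 0.798.

nominal=-35.120 wc=[-36.835,-33.475] rss=0.798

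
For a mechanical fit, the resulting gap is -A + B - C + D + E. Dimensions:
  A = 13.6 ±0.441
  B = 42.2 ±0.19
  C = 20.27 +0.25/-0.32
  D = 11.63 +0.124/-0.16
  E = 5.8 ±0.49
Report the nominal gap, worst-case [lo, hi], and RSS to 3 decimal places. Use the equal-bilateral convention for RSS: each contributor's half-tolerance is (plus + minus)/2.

nominal=25.760 wc=[24.229,27.325] rss=0.756

Stack each dimension's contribution:
  -A: nom -13.600 → Σnom=-13.600; wc +0.441/-0.441 → slack +0.441/-0.441; half-tol=0.441, Σhalf²=0.194481
  +B: nom +42.200 → Σnom=28.600; wc +0.190/-0.190 → slack +0.631/-0.631; half-tol=0.190, Σhalf²=0.230581
  -C: nom -20.270 → Σnom=8.330; wc +0.320/-0.250 → slack +0.951/-0.881; half-tol=0.285, Σhalf²=0.311806
  +D: nom +11.630 → Σnom=19.960; wc +0.124/-0.160 → slack +1.075/-1.041; half-tol=0.142, Σhalf²=0.331970
  +E: nom +5.800 → Σnom=25.760; wc +0.490/-0.490 → slack +1.565/-1.531; half-tol=0.490, Σhalf²=0.572070
Nominal = 25.760. Worst-case = [25.760 - 1.531, 25.760 + 1.565] = [24.229, 27.325]. RSS = √0.572070 = 0.756.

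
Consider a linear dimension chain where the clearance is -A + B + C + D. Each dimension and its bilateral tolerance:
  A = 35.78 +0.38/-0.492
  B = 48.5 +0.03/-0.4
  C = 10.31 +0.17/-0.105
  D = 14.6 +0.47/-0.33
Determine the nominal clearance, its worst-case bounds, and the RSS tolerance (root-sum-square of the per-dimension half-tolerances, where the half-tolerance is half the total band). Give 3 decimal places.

nominal=37.630 wc=[36.415,38.792] rss=0.644

Stack each dimension's contribution:
  -A: nom -35.780 → Σnom=-35.780; wc +0.492/-0.380 → slack +0.492/-0.380; half-tol=0.436, Σhalf²=0.190096
  +B: nom +48.500 → Σnom=12.720; wc +0.030/-0.400 → slack +0.522/-0.780; half-tol=0.215, Σhalf²=0.236321
  +C: nom +10.310 → Σnom=23.030; wc +0.170/-0.105 → slack +0.692/-0.885; half-tol=0.138, Σhalf²=0.255227
  +D: nom +14.600 → Σnom=37.630; wc +0.470/-0.330 → slack +1.162/-1.215; half-tol=0.400, Σhalf²=0.415227
Nominal = 37.630. Worst-case = [37.630 - 1.215, 37.630 + 1.162] = [36.415, 38.792]. RSS = √0.415227 = 0.644.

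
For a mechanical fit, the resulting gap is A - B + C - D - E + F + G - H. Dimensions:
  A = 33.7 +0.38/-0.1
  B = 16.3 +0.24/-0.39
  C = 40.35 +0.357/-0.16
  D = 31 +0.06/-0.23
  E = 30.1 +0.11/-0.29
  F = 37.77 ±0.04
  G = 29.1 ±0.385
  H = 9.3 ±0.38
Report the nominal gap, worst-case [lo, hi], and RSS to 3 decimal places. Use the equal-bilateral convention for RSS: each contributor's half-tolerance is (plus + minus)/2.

Stack each dimension's contribution:
  +A: nom +33.700 → Σnom=33.700; wc +0.380/-0.100 → slack +0.380/-0.100; half-tol=0.240, Σhalf²=0.057600
  -B: nom -16.300 → Σnom=17.400; wc +0.390/-0.240 → slack +0.770/-0.340; half-tol=0.315, Σhalf²=0.156825
  +C: nom +40.350 → Σnom=57.750; wc +0.357/-0.160 → slack +1.127/-0.500; half-tol=0.259, Σhalf²=0.223647
  -D: nom -31.000 → Σnom=26.750; wc +0.230/-0.060 → slack +1.357/-0.560; half-tol=0.145, Σhalf²=0.244672
  -E: nom -30.100 → Σnom=-3.350; wc +0.290/-0.110 → slack +1.647/-0.670; half-tol=0.200, Σhalf²=0.284672
  +F: nom +37.770 → Σnom=34.420; wc +0.040/-0.040 → slack +1.687/-0.710; half-tol=0.040, Σhalf²=0.286272
  +G: nom +29.100 → Σnom=63.520; wc +0.385/-0.385 → slack +2.072/-1.095; half-tol=0.385, Σhalf²=0.434497
  -H: nom -9.300 → Σnom=54.220; wc +0.380/-0.380 → slack +2.452/-1.475; half-tol=0.380, Σhalf²=0.578897
Nominal = 54.220. Worst-case = [54.220 - 1.475, 54.220 + 2.452] = [52.745, 56.672]. RSS = √0.578897 = 0.761.

nominal=54.220 wc=[52.745,56.672] rss=0.761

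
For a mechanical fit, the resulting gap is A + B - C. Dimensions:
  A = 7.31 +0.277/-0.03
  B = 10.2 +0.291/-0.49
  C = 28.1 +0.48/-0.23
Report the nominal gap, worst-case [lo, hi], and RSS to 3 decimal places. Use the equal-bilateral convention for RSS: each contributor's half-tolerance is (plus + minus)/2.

nominal=-10.590 wc=[-11.590,-9.792] rss=0.550

Stack each dimension's contribution:
  +A: nom +7.310 → Σnom=7.310; wc +0.277/-0.030 → slack +0.277/-0.030; half-tol=0.154, Σhalf²=0.023562
  +B: nom +10.200 → Σnom=17.510; wc +0.291/-0.490 → slack +0.568/-0.520; half-tol=0.390, Σhalf²=0.176052
  -C: nom -28.100 → Σnom=-10.590; wc +0.230/-0.480 → slack +0.798/-1.000; half-tol=0.355, Σhalf²=0.302077
Nominal = -10.590. Worst-case = [-10.590 - 1.000, -10.590 + 0.798] = [-11.590, -9.792]. RSS = √0.302077 = 0.550.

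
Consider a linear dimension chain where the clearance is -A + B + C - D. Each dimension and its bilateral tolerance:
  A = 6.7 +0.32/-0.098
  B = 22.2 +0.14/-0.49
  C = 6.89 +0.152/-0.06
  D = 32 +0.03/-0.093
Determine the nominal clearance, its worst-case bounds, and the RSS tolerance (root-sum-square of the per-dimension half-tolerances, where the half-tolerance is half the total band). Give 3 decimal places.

Stack each dimension's contribution:
  -A: nom -6.700 → Σnom=-6.700; wc +0.098/-0.320 → slack +0.098/-0.320; half-tol=0.209, Σhalf²=0.043681
  +B: nom +22.200 → Σnom=15.500; wc +0.140/-0.490 → slack +0.238/-0.810; half-tol=0.315, Σhalf²=0.142906
  +C: nom +6.890 → Σnom=22.390; wc +0.152/-0.060 → slack +0.390/-0.870; half-tol=0.106, Σhalf²=0.154142
  -D: nom -32.000 → Σnom=-9.610; wc +0.093/-0.030 → slack +0.483/-0.900; half-tol=0.061, Σhalf²=0.157924
Nominal = -9.610. Worst-case = [-9.610 - 0.900, -9.610 + 0.483] = [-10.510, -9.127]. RSS = √0.157924 = 0.397.

nominal=-9.610 wc=[-10.510,-9.127] rss=0.397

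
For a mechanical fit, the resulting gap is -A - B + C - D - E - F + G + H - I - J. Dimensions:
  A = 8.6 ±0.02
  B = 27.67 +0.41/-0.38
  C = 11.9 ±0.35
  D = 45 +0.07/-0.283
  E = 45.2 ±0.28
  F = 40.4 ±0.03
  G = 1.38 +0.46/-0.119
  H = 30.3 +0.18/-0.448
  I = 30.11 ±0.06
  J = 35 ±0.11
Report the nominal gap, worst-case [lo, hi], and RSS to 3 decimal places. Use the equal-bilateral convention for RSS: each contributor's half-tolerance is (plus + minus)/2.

nominal=-188.400 wc=[-190.297,-186.247] rss=0.766

Stack each dimension's contribution:
  -A: nom -8.600 → Σnom=-8.600; wc +0.020/-0.020 → slack +0.020/-0.020; half-tol=0.020, Σhalf²=0.000400
  -B: nom -27.670 → Σnom=-36.270; wc +0.380/-0.410 → slack +0.400/-0.430; half-tol=0.395, Σhalf²=0.156425
  +C: nom +11.900 → Σnom=-24.370; wc +0.350/-0.350 → slack +0.750/-0.780; half-tol=0.350, Σhalf²=0.278925
  -D: nom -45.000 → Σnom=-69.370; wc +0.283/-0.070 → slack +1.033/-0.850; half-tol=0.176, Σhalf²=0.310077
  -E: nom -45.200 → Σnom=-114.570; wc +0.280/-0.280 → slack +1.313/-1.130; half-tol=0.280, Σhalf²=0.388477
  -F: nom -40.400 → Σnom=-154.970; wc +0.030/-0.030 → slack +1.343/-1.160; half-tol=0.030, Σhalf²=0.389377
  +G: nom +1.380 → Σnom=-153.590; wc +0.460/-0.119 → slack +1.803/-1.279; half-tol=0.289, Σhalf²=0.473188
  +H: nom +30.300 → Σnom=-123.290; wc +0.180/-0.448 → slack +1.983/-1.727; half-tol=0.314, Σhalf²=0.571784
  -I: nom -30.110 → Σnom=-153.400; wc +0.060/-0.060 → slack +2.043/-1.787; half-tol=0.060, Σhalf²=0.575384
  -J: nom -35.000 → Σnom=-188.400; wc +0.110/-0.110 → slack +2.153/-1.897; half-tol=0.110, Σhalf²=0.587484
Nominal = -188.400. Worst-case = [-188.400 - 1.897, -188.400 + 2.153] = [-190.297, -186.247]. RSS = √0.587484 = 0.766.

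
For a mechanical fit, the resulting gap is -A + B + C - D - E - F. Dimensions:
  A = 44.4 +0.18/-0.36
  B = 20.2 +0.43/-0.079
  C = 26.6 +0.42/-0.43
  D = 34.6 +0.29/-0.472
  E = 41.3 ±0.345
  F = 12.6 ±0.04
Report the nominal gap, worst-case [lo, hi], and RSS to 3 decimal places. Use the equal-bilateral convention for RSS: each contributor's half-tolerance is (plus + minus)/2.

nominal=-86.100 wc=[-87.464,-84.033] rss=0.764

Stack each dimension's contribution:
  -A: nom -44.400 → Σnom=-44.400; wc +0.360/-0.180 → slack +0.360/-0.180; half-tol=0.270, Σhalf²=0.072900
  +B: nom +20.200 → Σnom=-24.200; wc +0.430/-0.079 → slack +0.790/-0.259; half-tol=0.255, Σhalf²=0.137670
  +C: nom +26.600 → Σnom=2.400; wc +0.420/-0.430 → slack +1.210/-0.689; half-tol=0.425, Σhalf²=0.318295
  -D: nom -34.600 → Σnom=-32.200; wc +0.472/-0.290 → slack +1.682/-0.979; half-tol=0.381, Σhalf²=0.463456
  -E: nom -41.300 → Σnom=-73.500; wc +0.345/-0.345 → slack +2.027/-1.324; half-tol=0.345, Σhalf²=0.582481
  -F: nom -12.600 → Σnom=-86.100; wc +0.040/-0.040 → slack +2.067/-1.364; half-tol=0.040, Σhalf²=0.584081
Nominal = -86.100. Worst-case = [-86.100 - 1.364, -86.100 + 2.067] = [-87.464, -84.033]. RSS = √0.584081 = 0.764.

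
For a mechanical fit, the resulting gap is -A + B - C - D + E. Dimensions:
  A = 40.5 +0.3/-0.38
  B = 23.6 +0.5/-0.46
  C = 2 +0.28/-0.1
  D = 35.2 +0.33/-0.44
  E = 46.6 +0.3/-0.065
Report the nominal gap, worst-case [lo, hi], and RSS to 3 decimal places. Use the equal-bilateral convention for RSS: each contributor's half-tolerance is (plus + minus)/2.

nominal=-7.500 wc=[-8.935,-5.780] rss=0.751

Stack each dimension's contribution:
  -A: nom -40.500 → Σnom=-40.500; wc +0.380/-0.300 → slack +0.380/-0.300; half-tol=0.340, Σhalf²=0.115600
  +B: nom +23.600 → Σnom=-16.900; wc +0.500/-0.460 → slack +0.880/-0.760; half-tol=0.480, Σhalf²=0.346000
  -C: nom -2.000 → Σnom=-18.900; wc +0.100/-0.280 → slack +0.980/-1.040; half-tol=0.190, Σhalf²=0.382100
  -D: nom -35.200 → Σnom=-54.100; wc +0.440/-0.330 → slack +1.420/-1.370; half-tol=0.385, Σhalf²=0.530325
  +E: nom +46.600 → Σnom=-7.500; wc +0.300/-0.065 → slack +1.720/-1.435; half-tol=0.182, Σhalf²=0.563631
Nominal = -7.500. Worst-case = [-7.500 - 1.435, -7.500 + 1.720] = [-8.935, -5.780]. RSS = √0.563631 = 0.751.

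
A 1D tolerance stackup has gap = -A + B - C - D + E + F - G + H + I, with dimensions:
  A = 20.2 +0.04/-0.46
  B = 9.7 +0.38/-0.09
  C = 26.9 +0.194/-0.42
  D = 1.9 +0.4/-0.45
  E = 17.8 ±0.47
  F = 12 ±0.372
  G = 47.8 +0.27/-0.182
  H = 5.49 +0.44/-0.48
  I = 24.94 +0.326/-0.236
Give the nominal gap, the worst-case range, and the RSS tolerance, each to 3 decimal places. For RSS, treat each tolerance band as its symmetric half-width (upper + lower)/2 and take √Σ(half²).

nominal=-26.870 wc=[-29.422,-23.370] rss=1.046

Stack each dimension's contribution:
  -A: nom -20.200 → Σnom=-20.200; wc +0.460/-0.040 → slack +0.460/-0.040; half-tol=0.250, Σhalf²=0.062500
  +B: nom +9.700 → Σnom=-10.500; wc +0.380/-0.090 → slack +0.840/-0.130; half-tol=0.235, Σhalf²=0.117725
  -C: nom -26.900 → Σnom=-37.400; wc +0.420/-0.194 → slack +1.260/-0.324; half-tol=0.307, Σhalf²=0.211974
  -D: nom -1.900 → Σnom=-39.300; wc +0.450/-0.400 → slack +1.710/-0.724; half-tol=0.425, Σhalf²=0.392599
  +E: nom +17.800 → Σnom=-21.500; wc +0.470/-0.470 → slack +2.180/-1.194; half-tol=0.470, Σhalf²=0.613499
  +F: nom +12.000 → Σnom=-9.500; wc +0.372/-0.372 → slack +2.552/-1.566; half-tol=0.372, Σhalf²=0.751883
  -G: nom -47.800 → Σnom=-57.300; wc +0.182/-0.270 → slack +2.734/-1.836; half-tol=0.226, Σhalf²=0.802959
  +H: nom +5.490 → Σnom=-51.810; wc +0.440/-0.480 → slack +3.174/-2.316; half-tol=0.460, Σhalf²=1.014559
  +I: nom +24.940 → Σnom=-26.870; wc +0.326/-0.236 → slack +3.500/-2.552; half-tol=0.281, Σhalf²=1.093520
Nominal = -26.870. Worst-case = [-26.870 - 2.552, -26.870 + 3.500] = [-29.422, -23.370]. RSS = √1.093520 = 1.046.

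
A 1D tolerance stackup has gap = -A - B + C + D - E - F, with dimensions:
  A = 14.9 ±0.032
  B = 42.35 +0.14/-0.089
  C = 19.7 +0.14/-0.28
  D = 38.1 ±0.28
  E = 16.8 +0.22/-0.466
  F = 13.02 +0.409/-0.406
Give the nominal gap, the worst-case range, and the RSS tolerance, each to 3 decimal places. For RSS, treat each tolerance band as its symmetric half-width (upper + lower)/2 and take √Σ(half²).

nominal=-29.270 wc=[-30.631,-27.857] rss=0.648

Stack each dimension's contribution:
  -A: nom -14.900 → Σnom=-14.900; wc +0.032/-0.032 → slack +0.032/-0.032; half-tol=0.032, Σhalf²=0.001024
  -B: nom -42.350 → Σnom=-57.250; wc +0.089/-0.140 → slack +0.121/-0.172; half-tol=0.115, Σhalf²=0.014134
  +C: nom +19.700 → Σnom=-37.550; wc +0.140/-0.280 → slack +0.261/-0.452; half-tol=0.210, Σhalf²=0.058234
  +D: nom +38.100 → Σnom=0.550; wc +0.280/-0.280 → slack +0.541/-0.732; half-tol=0.280, Σhalf²=0.136634
  -E: nom -16.800 → Σnom=-16.250; wc +0.466/-0.220 → slack +1.007/-0.952; half-tol=0.343, Σhalf²=0.254283
  -F: nom -13.020 → Σnom=-29.270; wc +0.406/-0.409 → slack +1.413/-1.361; half-tol=0.407, Σhalf²=0.420339
Nominal = -29.270. Worst-case = [-29.270 - 1.361, -29.270 + 1.413] = [-30.631, -27.857]. RSS = √0.420339 = 0.648.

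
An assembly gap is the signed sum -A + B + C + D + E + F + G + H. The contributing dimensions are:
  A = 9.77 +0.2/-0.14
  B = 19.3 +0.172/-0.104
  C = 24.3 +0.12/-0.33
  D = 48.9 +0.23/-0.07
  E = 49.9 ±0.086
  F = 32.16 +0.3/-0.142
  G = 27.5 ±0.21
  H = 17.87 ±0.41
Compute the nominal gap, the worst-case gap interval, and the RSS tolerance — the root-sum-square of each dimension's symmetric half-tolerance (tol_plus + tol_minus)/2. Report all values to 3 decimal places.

Stack each dimension's contribution:
  -A: nom -9.770 → Σnom=-9.770; wc +0.140/-0.200 → slack +0.140/-0.200; half-tol=0.170, Σhalf²=0.028900
  +B: nom +19.300 → Σnom=9.530; wc +0.172/-0.104 → slack +0.312/-0.304; half-tol=0.138, Σhalf²=0.047944
  +C: nom +24.300 → Σnom=33.830; wc +0.120/-0.330 → slack +0.432/-0.634; half-tol=0.225, Σhalf²=0.098569
  +D: nom +48.900 → Σnom=82.730; wc +0.230/-0.070 → slack +0.662/-0.704; half-tol=0.150, Σhalf²=0.121069
  +E: nom +49.900 → Σnom=132.630; wc +0.086/-0.086 → slack +0.748/-0.790; half-tol=0.086, Σhalf²=0.128465
  +F: nom +32.160 → Σnom=164.790; wc +0.300/-0.142 → slack +1.048/-0.932; half-tol=0.221, Σhalf²=0.177306
  +G: nom +27.500 → Σnom=192.290; wc +0.210/-0.210 → slack +1.258/-1.142; half-tol=0.210, Σhalf²=0.221406
  +H: nom +17.870 → Σnom=210.160; wc +0.410/-0.410 → slack +1.668/-1.552; half-tol=0.410, Σhalf²=0.389506
Nominal = 210.160. Worst-case = [210.160 - 1.552, 210.160 + 1.668] = [208.608, 211.828]. RSS = √0.389506 = 0.624.

nominal=210.160 wc=[208.608,211.828] rss=0.624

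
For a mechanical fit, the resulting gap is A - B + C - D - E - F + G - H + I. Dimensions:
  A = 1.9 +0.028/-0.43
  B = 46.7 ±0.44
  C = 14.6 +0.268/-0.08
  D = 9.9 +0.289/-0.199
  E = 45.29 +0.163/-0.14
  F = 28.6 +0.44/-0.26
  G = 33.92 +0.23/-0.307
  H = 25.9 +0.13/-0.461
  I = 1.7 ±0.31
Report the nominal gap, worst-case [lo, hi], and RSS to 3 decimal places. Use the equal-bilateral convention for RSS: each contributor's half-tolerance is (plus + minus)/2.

Stack each dimension's contribution:
  +A: nom +1.900 → Σnom=1.900; wc +0.028/-0.430 → slack +0.028/-0.430; half-tol=0.229, Σhalf²=0.052441
  -B: nom -46.700 → Σnom=-44.800; wc +0.440/-0.440 → slack +0.468/-0.870; half-tol=0.440, Σhalf²=0.246041
  +C: nom +14.600 → Σnom=-30.200; wc +0.268/-0.080 → slack +0.736/-0.950; half-tol=0.174, Σhalf²=0.276317
  -D: nom -9.900 → Σnom=-40.100; wc +0.199/-0.289 → slack +0.935/-1.239; half-tol=0.244, Σhalf²=0.335853
  -E: nom -45.290 → Σnom=-85.390; wc +0.140/-0.163 → slack +1.075/-1.402; half-tol=0.152, Σhalf²=0.358805
  -F: nom -28.600 → Σnom=-113.990; wc +0.260/-0.440 → slack +1.335/-1.842; half-tol=0.350, Σhalf²=0.481305
  +G: nom +33.920 → Σnom=-80.070; wc +0.230/-0.307 → slack +1.565/-2.149; half-tol=0.269, Σhalf²=0.553397
  -H: nom -25.900 → Σnom=-105.970; wc +0.461/-0.130 → slack +2.026/-2.279; half-tol=0.295, Σhalf²=0.640718
  +I: nom +1.700 → Σnom=-104.270; wc +0.310/-0.310 → slack +2.336/-2.589; half-tol=0.310, Σhalf²=0.736818
Nominal = -104.270. Worst-case = [-104.270 - 2.589, -104.270 + 2.336] = [-106.859, -101.934]. RSS = √0.736818 = 0.858.

nominal=-104.270 wc=[-106.859,-101.934] rss=0.858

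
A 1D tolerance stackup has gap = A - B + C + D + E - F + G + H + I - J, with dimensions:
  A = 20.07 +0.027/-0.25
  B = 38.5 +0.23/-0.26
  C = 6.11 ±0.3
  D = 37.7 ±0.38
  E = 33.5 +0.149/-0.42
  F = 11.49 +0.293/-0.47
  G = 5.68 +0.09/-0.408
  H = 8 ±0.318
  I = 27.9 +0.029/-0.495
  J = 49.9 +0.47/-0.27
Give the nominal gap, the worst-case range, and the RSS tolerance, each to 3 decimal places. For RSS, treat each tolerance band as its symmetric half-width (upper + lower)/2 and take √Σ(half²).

nominal=39.070 wc=[35.506,41.363] rss=0.953

Stack each dimension's contribution:
  +A: nom +20.070 → Σnom=20.070; wc +0.027/-0.250 → slack +0.027/-0.250; half-tol=0.139, Σhalf²=0.019182
  -B: nom -38.500 → Σnom=-18.430; wc +0.260/-0.230 → slack +0.287/-0.480; half-tol=0.245, Σhalf²=0.079207
  +C: nom +6.110 → Σnom=-12.320; wc +0.300/-0.300 → slack +0.587/-0.780; half-tol=0.300, Σhalf²=0.169207
  +D: nom +37.700 → Σnom=25.380; wc +0.380/-0.380 → slack +0.967/-1.160; half-tol=0.380, Σhalf²=0.313607
  +E: nom +33.500 → Σnom=58.880; wc +0.149/-0.420 → slack +1.116/-1.580; half-tol=0.284, Σhalf²=0.394547
  -F: nom -11.490 → Σnom=47.390; wc +0.470/-0.293 → slack +1.586/-1.873; half-tol=0.381, Σhalf²=0.540090
  +G: nom +5.680 → Σnom=53.070; wc +0.090/-0.408 → slack +1.676/-2.281; half-tol=0.249, Σhalf²=0.602091
  +H: nom +8.000 → Σnom=61.070; wc +0.318/-0.318 → slack +1.994/-2.599; half-tol=0.318, Σhalf²=0.703215
  +I: nom +27.900 → Σnom=88.970; wc +0.029/-0.495 → slack +2.023/-3.094; half-tol=0.262, Σhalf²=0.771859
  -J: nom -49.900 → Σnom=39.070; wc +0.270/-0.470 → slack +2.293/-3.564; half-tol=0.370, Σhalf²=0.908759
Nominal = 39.070. Worst-case = [39.070 - 3.564, 39.070 + 2.293] = [35.506, 41.363]. RSS = √0.908759 = 0.953.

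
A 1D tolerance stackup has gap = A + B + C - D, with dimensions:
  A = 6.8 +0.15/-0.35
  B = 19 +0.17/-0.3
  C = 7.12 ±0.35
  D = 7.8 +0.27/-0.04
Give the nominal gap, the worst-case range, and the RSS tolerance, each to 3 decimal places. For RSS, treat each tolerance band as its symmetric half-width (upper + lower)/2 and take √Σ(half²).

nominal=25.120 wc=[23.850,25.830] rss=0.514

Stack each dimension's contribution:
  +A: nom +6.800 → Σnom=6.800; wc +0.150/-0.350 → slack +0.150/-0.350; half-tol=0.250, Σhalf²=0.062500
  +B: nom +19.000 → Σnom=25.800; wc +0.170/-0.300 → slack +0.320/-0.650; half-tol=0.235, Σhalf²=0.117725
  +C: nom +7.120 → Σnom=32.920; wc +0.350/-0.350 → slack +0.670/-1.000; half-tol=0.350, Σhalf²=0.240225
  -D: nom -7.800 → Σnom=25.120; wc +0.040/-0.270 → slack +0.710/-1.270; half-tol=0.155, Σhalf²=0.264250
Nominal = 25.120. Worst-case = [25.120 - 1.270, 25.120 + 0.710] = [23.850, 25.830]. RSS = √0.264250 = 0.514.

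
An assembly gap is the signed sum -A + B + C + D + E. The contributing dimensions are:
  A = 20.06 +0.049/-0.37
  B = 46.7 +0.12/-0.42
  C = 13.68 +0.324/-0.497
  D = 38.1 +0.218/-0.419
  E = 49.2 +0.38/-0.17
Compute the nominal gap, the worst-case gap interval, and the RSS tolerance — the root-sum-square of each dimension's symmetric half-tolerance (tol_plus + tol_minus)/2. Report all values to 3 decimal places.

nominal=127.620 wc=[126.065,129.032] rss=0.680

Stack each dimension's contribution:
  -A: nom -20.060 → Σnom=-20.060; wc +0.370/-0.049 → slack +0.370/-0.049; half-tol=0.209, Σhalf²=0.043890
  +B: nom +46.700 → Σnom=26.640; wc +0.120/-0.420 → slack +0.490/-0.469; half-tol=0.270, Σhalf²=0.116790
  +C: nom +13.680 → Σnom=40.320; wc +0.324/-0.497 → slack +0.814/-0.966; half-tol=0.410, Σhalf²=0.285300
  +D: nom +38.100 → Σnom=78.420; wc +0.218/-0.419 → slack +1.032/-1.385; half-tol=0.319, Σhalf²=0.386743
  +E: nom +49.200 → Σnom=127.620; wc +0.380/-0.170 → slack +1.412/-1.555; half-tol=0.275, Σhalf²=0.462368
Nominal = 127.620. Worst-case = [127.620 - 1.555, 127.620 + 1.412] = [126.065, 129.032]. RSS = √0.462368 = 0.680.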